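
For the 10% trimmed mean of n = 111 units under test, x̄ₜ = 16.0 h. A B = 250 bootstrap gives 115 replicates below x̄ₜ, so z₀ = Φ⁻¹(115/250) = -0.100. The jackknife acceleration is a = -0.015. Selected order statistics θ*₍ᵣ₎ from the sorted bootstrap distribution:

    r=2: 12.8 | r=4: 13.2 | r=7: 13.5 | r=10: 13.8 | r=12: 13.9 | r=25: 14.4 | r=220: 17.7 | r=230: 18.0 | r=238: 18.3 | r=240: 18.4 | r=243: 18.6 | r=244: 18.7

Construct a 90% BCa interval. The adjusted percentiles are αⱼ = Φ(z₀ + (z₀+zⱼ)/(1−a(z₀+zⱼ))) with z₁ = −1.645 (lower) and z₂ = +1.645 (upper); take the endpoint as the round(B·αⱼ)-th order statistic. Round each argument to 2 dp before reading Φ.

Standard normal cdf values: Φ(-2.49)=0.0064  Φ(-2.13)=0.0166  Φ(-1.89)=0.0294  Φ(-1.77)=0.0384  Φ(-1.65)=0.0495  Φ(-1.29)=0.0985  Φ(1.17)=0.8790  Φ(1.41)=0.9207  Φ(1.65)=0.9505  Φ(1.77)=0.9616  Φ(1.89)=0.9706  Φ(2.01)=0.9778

(13.5, 18.0)

Lower: z₀ + z₁ = -0.100 + (-1.645) = -1.745; 1 − a(z₀+z₁) = 1 − (-0.015)(-1.745) = 0.9738; argument = -0.100 + (-1.745)/0.9738 = -1.8919 → -1.89.
α₁ = Φ(-1.89) = 0.0294; rank = round(250 × 0.0294) = 7; θ*₍7₎ = 13.5.
Upper: z₀ + z₂ = 1.545; 1 − a(z₀+z₂) = 1.0232; argument = 1.4100 → 1.41; α₂ = 0.9207; rank = 230; θ*₍230₎ = 18.0.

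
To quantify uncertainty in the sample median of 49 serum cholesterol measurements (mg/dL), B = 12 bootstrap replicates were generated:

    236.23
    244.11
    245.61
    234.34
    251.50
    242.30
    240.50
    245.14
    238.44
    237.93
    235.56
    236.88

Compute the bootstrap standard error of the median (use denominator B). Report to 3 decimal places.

SE* = 4.907

Bootstrap SE is the standard deviation of the 12 replicate medians.
Mean of replicates: (236.23 + 244.11 + 245.61 + 234.34 + 251.50 + 242.30 + 240.50 + 245.14 + 238.44 + 237.93 + 235.56 + 236.88) / 12 = 2888.5400 / 12 = 240.7117
Sum of squared deviations: (−4.4817)² + (+3.3983)² + (+4.8983)² + (−6.3717)² + (+10.7883)² + (+1.5883)² + (−0.2117)² + (+4.4283)² + (−2.2717)² + (−2.7817)² + (−5.1517)² + (−3.8317)² = 288.9112
Variance = 288.9112 / 12 = 24.0759
SE* = √24.0759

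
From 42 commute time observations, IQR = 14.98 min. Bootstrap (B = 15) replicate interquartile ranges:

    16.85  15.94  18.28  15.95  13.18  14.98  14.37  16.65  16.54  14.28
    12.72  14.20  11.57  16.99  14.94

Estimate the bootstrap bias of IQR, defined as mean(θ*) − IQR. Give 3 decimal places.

bias = +0.183

mean(θ*) = (16.85 + 15.94 + 18.28 + 15.95 + 13.18 + 14.98 + 14.37 + 16.65 + 16.54 + 14.28 + 12.72 + 14.20 + 11.57 + 16.99 + 14.94) / 15 = 15.1627
bias = 15.1627 − 14.98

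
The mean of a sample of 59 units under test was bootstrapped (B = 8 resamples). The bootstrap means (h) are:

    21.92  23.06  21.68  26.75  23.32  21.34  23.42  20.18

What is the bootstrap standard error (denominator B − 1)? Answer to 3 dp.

SE* = 1.974

Bootstrap SE is the standard deviation of the 8 replicate means.
Mean of replicates: (21.92 + 23.06 + 21.68 + 26.75 + 23.32 + 21.34 + 23.42 + 20.18) / 8 = 181.6700 / 8 = 22.7088
Sum of squared deviations: (−0.7888)² + (+0.3512)² + (−1.0288)² + (+4.0412)² + (+0.6112)² + (−1.3688)² + (+0.7112)² + (−2.5288)² = 27.2831
Variance = 27.2831 / 7 = 3.8976
SE* = √3.8976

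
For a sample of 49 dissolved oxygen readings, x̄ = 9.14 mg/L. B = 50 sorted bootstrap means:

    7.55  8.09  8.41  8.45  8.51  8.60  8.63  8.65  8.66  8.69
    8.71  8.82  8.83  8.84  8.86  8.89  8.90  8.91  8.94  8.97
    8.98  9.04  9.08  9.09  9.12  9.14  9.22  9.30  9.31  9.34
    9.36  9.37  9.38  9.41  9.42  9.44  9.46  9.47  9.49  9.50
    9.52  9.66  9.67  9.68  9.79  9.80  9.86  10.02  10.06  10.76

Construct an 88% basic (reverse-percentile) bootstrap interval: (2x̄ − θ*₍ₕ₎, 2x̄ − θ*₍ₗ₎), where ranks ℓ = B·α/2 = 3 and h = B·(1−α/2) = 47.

Percentile endpoints at ranks 3 and 47: θ*₍3₎ = 8.41, θ*₍47₎ = 9.86.
Basic interval reflects these around x̄:
  lower = 2 × 9.14 − 9.86 = 8.42
  upper = 2 × 9.14 − 8.41 = 9.87

(8.42, 9.87)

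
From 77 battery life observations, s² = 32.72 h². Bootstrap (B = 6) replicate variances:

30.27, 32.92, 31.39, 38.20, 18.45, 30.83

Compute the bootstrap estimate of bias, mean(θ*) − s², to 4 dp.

mean(θ*) = (30.27 + 32.92 + 31.39 + 38.20 + 18.45 + 30.83) / 6 = 30.34333
bias = 30.34333 − 32.72

bias = −2.3767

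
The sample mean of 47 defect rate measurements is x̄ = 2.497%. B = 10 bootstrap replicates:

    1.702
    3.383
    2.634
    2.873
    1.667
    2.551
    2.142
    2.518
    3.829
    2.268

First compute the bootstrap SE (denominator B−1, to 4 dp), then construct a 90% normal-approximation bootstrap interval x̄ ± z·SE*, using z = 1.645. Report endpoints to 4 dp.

(1.3751, 3.6189)

Mean of replicates = 2.5567; sum of squared deviations = 4.1865; SE* = √(4.1865/9) = 0.6820
Margin = 1.645 × 0.6820 = 1.12189
Interval: 2.497 ± 1.12189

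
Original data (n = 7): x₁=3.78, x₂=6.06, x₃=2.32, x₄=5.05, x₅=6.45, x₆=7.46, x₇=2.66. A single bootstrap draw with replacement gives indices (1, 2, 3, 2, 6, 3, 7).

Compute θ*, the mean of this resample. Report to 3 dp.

θ* = 4.380

Resample values: 3.78, 6.06, 2.32, 6.06, 7.46, 2.32, 2.66.
Mean = (3.78 + 6.06 + 2.32 + 6.06 + 7.46 + 2.32 + 2.66) / 7 = 30.660 / 7 = 4.380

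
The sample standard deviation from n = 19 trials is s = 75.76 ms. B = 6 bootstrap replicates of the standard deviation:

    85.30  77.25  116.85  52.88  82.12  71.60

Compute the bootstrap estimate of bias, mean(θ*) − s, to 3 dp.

mean(θ*) = (85.30 + 77.25 + 116.85 + 52.88 + 82.12 + 71.60) / 6 = 81.0000
bias = 81.0000 − 75.76

bias = +5.240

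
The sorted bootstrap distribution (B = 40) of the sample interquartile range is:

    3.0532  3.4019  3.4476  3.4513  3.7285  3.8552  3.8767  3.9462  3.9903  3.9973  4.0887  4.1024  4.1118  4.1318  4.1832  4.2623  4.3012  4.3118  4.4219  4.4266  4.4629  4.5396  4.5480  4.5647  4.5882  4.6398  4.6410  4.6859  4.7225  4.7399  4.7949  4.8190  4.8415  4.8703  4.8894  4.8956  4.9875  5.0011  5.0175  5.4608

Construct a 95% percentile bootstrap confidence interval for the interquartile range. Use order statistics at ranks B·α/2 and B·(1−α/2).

α = 0.05; lower rank = 40 × 0.025 = 1; upper rank = 40 × 0.975 = 39.
The 1st smallest replicate is 3.0532; the 39th is 5.0175.

(3.0532, 5.0175)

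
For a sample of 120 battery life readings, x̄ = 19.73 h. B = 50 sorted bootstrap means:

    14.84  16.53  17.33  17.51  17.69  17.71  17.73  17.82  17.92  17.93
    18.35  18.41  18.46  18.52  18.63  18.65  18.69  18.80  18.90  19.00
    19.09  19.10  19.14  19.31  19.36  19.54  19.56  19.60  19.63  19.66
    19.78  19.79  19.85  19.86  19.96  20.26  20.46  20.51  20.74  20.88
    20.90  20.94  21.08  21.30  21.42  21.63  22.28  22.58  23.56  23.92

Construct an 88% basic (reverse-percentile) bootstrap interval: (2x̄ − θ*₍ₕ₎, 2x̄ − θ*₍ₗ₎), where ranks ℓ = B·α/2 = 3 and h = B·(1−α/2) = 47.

Percentile endpoints at ranks 3 and 47: θ*₍3₎ = 17.33, θ*₍47₎ = 22.28.
Basic interval reflects these around x̄:
  lower = 2 × 19.73 − 22.28 = 17.18
  upper = 2 × 19.73 − 17.33 = 22.13

(17.18, 22.13)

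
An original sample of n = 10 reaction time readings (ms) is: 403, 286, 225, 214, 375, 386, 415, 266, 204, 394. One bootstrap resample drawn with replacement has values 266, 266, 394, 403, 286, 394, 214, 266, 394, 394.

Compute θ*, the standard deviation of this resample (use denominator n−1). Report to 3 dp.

Mean = 327.7000; sum of squared deviations = 49340.1000
s² = 49340.1000 / 9 = 5482.2333
s = √5482.2333 = 74.042

θ* = 74.042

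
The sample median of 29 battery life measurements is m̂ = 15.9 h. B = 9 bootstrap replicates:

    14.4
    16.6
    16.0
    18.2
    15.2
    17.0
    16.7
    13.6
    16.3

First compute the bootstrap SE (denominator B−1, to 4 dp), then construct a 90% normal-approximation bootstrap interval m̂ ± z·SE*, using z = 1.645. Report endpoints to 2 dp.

Mean of replicates = 16.0000; sum of squared deviations = 15.7400; SE* = √(15.7400/8) = 1.4027
Margin = 1.645 × 1.4027 = 2.307
Interval: 15.9 ± 2.307

(13.59, 18.21)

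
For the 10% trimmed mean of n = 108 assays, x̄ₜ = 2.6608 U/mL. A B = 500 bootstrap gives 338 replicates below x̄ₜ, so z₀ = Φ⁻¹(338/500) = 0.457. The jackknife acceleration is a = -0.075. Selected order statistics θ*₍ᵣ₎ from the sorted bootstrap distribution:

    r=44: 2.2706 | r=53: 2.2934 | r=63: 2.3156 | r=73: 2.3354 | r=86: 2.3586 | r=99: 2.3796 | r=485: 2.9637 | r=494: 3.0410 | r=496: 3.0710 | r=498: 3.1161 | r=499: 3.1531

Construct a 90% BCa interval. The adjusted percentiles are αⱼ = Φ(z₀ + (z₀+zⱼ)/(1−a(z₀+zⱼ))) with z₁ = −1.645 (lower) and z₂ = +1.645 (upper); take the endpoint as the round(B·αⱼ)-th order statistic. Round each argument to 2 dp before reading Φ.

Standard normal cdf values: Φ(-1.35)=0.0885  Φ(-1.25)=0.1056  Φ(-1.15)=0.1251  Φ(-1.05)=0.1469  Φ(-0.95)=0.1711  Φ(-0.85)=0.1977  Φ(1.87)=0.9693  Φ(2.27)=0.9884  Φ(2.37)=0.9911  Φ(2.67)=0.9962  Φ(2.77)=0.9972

Lower: z₀ + z₁ = 0.457 + (-1.645) = -1.188; 1 − a(z₀+z₁) = 1 − (-0.075)(-1.188) = 0.9109; argument = 0.457 + (-1.188)/0.9109 = -0.8472 → -0.85.
α₁ = Φ(-0.85) = 0.1977; rank = round(500 × 0.1977) = 99; θ*₍99₎ = 2.3796.
Upper: z₀ + z₂ = 2.102; 1 − a(z₀+z₂) = 1.1577; argument = 2.2727 → 2.27; α₂ = 0.9884; rank = 494; θ*₍494₎ = 3.0410.

(2.3796, 3.0410)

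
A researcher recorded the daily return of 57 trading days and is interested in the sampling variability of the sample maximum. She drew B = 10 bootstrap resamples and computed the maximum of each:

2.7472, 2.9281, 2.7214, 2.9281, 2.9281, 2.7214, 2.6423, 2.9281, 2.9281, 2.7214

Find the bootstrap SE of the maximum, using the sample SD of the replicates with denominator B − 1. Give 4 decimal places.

SE* = 0.1176

Bootstrap SE is the standard deviation of the 10 replicate maximums.
Mean of replicates: (2.7472 + 2.9281 + 2.7214 + 2.9281 + 2.9281 + 2.7214 + 2.6423 + 2.9281 + 2.9281 + 2.7214) / 10 = 28.19420 / 10 = 2.81942
Sum of squared deviations: (−0.07222)² + (+0.10868)² + (−0.09802)² + (+0.10868)² + (+0.10868)² + (−0.09802)² + (−0.17712)² + (+0.10868)² + (+0.10868)² + (−0.09802)² = 0.12447
Variance = 0.12447 / 9 = 0.01383
SE* = √0.01383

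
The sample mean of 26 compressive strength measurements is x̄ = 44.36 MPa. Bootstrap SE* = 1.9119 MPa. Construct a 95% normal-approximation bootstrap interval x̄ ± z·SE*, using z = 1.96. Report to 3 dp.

(40.613, 48.107)

Margin = 1.96 × 1.9119 = 3.7473
Interval: 44.36 ± 3.7473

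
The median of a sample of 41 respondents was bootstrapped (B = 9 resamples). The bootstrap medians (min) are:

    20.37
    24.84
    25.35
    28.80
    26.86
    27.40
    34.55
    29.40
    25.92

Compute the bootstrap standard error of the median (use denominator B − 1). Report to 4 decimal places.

Bootstrap SE is the standard deviation of the 9 replicate medians.
Mean of replicates: (20.37 + 24.84 + 25.35 + 28.80 + 26.86 + 27.40 + 34.55 + 29.40 + 25.92) / 9 = 243.49000 / 9 = 27.05444
Sum of squared deviations: (−6.68444)² + (−2.21444)² + (−1.70444)² + (+1.74556)² + (−0.19444)² + (+0.34556)² + (+7.49556)² + (+2.34556)² + (−1.13444)² = 118.66682
Variance = 118.66682 / 8 = 14.83335
SE* = √14.83335

SE* = 3.8514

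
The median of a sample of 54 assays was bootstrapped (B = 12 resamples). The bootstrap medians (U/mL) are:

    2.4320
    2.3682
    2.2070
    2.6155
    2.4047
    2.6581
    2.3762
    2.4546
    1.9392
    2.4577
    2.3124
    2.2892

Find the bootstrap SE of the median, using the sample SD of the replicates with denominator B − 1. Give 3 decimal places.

Bootstrap SE is the standard deviation of the 12 replicate medians.
Mean of replicates: (2.4320 + 2.3682 + 2.2070 + 2.6155 + 2.4047 + 2.6581 + 2.3762 + 2.4546 + 1.9392 + 2.4577 + 2.3124 + 2.2892) / 12 = 28.51480 / 12 = 2.37623
Sum of squared deviations: (+0.05577)² + (−0.00803)² + (−0.16923)² + (+0.23927)² + (+0.02847)² + (+0.28187)² + (−0.00003)² + (+0.07837)² + (−0.43703)² + (+0.08147)² + (−0.06383)² + (−0.08703)² = 0.38475
Variance = 0.38475 / 11 = 0.03498
SE* = √0.03498

SE* = 0.187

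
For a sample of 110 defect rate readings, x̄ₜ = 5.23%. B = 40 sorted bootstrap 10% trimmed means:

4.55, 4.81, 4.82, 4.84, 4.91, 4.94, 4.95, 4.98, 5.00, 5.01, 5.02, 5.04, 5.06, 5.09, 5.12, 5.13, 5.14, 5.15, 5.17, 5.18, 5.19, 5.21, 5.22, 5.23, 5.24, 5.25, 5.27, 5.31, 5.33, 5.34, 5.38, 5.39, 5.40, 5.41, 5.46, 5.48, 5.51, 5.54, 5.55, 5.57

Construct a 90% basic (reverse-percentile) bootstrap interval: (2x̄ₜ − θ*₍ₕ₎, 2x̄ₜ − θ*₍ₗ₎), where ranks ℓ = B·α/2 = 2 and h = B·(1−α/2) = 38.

(4.92, 5.65)

Percentile endpoints at ranks 2 and 38: θ*₍2₎ = 4.81, θ*₍38₎ = 5.54.
Basic interval reflects these around x̄ₜ:
  lower = 2 × 5.23 − 5.54 = 4.92
  upper = 2 × 5.23 − 4.81 = 5.65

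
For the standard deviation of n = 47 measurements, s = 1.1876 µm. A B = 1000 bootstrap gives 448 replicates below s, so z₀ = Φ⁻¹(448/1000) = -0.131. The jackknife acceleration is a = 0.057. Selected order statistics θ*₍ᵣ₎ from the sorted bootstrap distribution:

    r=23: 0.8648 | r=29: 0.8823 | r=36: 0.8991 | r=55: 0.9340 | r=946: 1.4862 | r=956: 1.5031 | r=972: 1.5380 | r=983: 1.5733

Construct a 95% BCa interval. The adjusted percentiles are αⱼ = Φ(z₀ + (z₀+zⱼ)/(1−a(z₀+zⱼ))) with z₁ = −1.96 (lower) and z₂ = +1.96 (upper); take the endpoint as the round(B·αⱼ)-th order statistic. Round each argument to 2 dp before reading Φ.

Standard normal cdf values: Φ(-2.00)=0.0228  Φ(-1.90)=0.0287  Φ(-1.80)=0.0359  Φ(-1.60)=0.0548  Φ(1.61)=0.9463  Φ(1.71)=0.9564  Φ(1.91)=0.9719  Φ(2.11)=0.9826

(0.8648, 1.5380)

Lower: z₀ + z₁ = -0.131 + (-1.960) = -2.091; 1 − a(z₀+z₁) = 1 − (0.057)(-2.091) = 1.1192; argument = -0.131 + (-2.091)/1.1192 = -1.9993 → -2.00.
α₁ = Φ(-2.00) = 0.0228; rank = round(1000 × 0.0228) = 23; θ*₍23₎ = 0.8648.
Upper: z₀ + z₂ = 1.829; 1 − a(z₀+z₂) = 0.8957; argument = 1.9109 → 1.91; α₂ = 0.9719; rank = 972; θ*₍972₎ = 1.5380.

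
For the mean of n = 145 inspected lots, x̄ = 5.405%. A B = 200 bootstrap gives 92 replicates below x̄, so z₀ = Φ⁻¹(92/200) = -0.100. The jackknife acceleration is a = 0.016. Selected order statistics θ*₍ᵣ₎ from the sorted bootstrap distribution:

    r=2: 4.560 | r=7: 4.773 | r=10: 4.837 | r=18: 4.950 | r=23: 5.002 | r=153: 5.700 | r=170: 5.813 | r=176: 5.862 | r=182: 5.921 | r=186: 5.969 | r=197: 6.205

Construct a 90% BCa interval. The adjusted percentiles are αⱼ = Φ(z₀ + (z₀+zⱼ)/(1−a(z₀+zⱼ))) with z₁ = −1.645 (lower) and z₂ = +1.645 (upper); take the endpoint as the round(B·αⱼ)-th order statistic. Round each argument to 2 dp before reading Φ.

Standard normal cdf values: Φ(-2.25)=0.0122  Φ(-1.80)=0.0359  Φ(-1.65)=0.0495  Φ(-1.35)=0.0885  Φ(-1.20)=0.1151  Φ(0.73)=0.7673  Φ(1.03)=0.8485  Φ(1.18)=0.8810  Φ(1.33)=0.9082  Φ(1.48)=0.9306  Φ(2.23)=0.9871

Lower: z₀ + z₁ = -0.100 + (-1.645) = -1.745; 1 − a(z₀+z₁) = 1 − (0.016)(-1.745) = 1.0279; argument = -0.100 + (-1.745)/1.0279 = -1.7976 → -1.80.
α₁ = Φ(-1.80) = 0.0359; rank = round(200 × 0.0359) = 7; θ*₍7₎ = 4.773.
Upper: z₀ + z₂ = 1.545; 1 − a(z₀+z₂) = 0.9753; argument = 1.4842 → 1.48; α₂ = 0.9306; rank = 186; θ*₍186₎ = 5.969.

(4.773, 5.969)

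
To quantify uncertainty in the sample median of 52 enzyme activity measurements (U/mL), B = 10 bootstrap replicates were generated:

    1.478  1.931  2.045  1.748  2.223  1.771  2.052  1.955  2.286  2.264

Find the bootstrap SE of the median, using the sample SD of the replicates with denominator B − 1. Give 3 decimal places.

Bootstrap SE is the standard deviation of the 10 replicate medians.
Mean of replicates: (1.478 + 1.931 + 2.045 + 1.748 + 2.223 + 1.771 + 2.052 + 1.955 + 2.286 + 2.264) / 10 = 19.7530 / 10 = 1.9753
Sum of squared deviations: (−0.4973)² + (−0.0443)² + (+0.0697)² + (−0.2273)² + (+0.2477)² + (−0.2043)² + (+0.0767)² + (−0.0203)² + (+0.3107)² + (+0.2887)² = 0.5951
Variance = 0.5951 / 9 = 0.0661
SE* = √0.0661

SE* = 0.257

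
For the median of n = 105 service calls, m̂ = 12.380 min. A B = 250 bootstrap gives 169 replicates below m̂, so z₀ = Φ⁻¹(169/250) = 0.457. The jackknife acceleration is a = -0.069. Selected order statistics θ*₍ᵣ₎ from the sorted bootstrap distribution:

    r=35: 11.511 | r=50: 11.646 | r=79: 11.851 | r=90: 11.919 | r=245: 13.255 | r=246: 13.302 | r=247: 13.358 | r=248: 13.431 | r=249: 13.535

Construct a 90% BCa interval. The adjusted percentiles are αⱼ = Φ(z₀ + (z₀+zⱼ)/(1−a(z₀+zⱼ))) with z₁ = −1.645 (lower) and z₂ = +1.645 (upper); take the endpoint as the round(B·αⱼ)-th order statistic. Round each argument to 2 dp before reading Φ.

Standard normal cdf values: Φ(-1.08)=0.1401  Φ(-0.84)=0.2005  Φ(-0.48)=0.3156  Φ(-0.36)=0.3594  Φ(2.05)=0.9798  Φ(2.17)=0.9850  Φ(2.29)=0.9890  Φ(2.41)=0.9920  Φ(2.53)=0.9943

Lower: z₀ + z₁ = 0.457 + (-1.645) = -1.188; 1 − a(z₀+z₁) = 1 − (-0.069)(-1.188) = 0.9180; argument = 0.457 + (-1.188)/0.9180 = -0.8371 → -0.84.
α₁ = Φ(-0.84) = 0.2005; rank = round(250 × 0.2005) = 50; θ*₍50₎ = 11.646.
Upper: z₀ + z₂ = 2.102; 1 − a(z₀+z₂) = 1.1450; argument = 2.2927 → 2.29; α₂ = 0.9890; rank = 247; θ*₍247₎ = 13.358.

(11.646, 13.358)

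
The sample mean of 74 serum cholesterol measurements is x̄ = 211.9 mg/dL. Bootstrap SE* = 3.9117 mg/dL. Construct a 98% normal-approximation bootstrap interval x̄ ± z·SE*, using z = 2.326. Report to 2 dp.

(202.80, 221.00)

Margin = 2.326 × 3.9117 = 9.099
Interval: 211.9 ± 9.099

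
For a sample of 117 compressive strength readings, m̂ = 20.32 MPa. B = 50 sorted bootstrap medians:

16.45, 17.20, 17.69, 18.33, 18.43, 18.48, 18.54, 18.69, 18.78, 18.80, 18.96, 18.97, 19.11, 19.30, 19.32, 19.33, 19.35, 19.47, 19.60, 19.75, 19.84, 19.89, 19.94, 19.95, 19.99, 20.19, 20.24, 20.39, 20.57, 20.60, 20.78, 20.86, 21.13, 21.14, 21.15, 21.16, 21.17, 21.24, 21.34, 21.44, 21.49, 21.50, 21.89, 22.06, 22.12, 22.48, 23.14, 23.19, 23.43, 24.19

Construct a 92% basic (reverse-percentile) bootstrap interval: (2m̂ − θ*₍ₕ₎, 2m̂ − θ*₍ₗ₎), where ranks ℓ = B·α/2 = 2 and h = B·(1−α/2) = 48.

(17.45, 23.44)

Percentile endpoints at ranks 2 and 48: θ*₍2₎ = 17.20, θ*₍48₎ = 23.19.
Basic interval reflects these around m̂:
  lower = 2 × 20.32 − 23.19 = 17.45
  upper = 2 × 20.32 − 17.20 = 23.44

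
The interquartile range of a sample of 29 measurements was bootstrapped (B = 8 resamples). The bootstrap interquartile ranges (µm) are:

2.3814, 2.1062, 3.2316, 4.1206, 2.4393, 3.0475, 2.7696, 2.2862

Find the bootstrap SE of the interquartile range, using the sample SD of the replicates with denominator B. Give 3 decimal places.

Bootstrap SE is the standard deviation of the 8 replicate interquartile ranges.
Mean of replicates: (2.3814 + 2.1062 + 3.2316 + 4.1206 + 2.4393 + 3.0475 + 2.7696 + 2.2862) / 8 = 22.38240 / 8 = 2.79780
Sum of squared deviations: (−0.41640)² + (−0.69160)² + (+0.43380)² + (+1.32280)² + (−0.35850)² + (+0.24970)² + (−0.02820)² + (−0.51160)² = 3.04308
Variance = 3.04308 / 8 = 0.38039
SE* = √0.38039

SE* = 0.617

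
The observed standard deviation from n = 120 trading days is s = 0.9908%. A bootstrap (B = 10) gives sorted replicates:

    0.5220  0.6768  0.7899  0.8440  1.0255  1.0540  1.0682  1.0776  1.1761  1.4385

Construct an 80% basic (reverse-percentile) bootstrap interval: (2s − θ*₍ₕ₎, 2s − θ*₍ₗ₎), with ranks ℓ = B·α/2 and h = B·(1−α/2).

(0.8055, 1.4596)

Percentile endpoints at ranks 1 and 9: θ*₍1₎ = 0.5220, θ*₍9₎ = 1.1761.
Basic interval reflects these around s:
  lower = 2 × 0.9908 − 1.1761 = 0.8055
  upper = 2 × 0.9908 − 0.5220 = 1.4596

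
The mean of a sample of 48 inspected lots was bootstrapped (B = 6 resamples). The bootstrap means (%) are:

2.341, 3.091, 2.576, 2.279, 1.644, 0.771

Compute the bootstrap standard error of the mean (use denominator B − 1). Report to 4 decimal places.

SE* = 0.8089

Bootstrap SE is the standard deviation of the 6 replicate means.
Mean of replicates: (2.341 + 3.091 + 2.576 + 2.279 + 1.644 + 0.771) / 6 = 12.70200 / 6 = 2.11700
Sum of squared deviations: (+0.22400)² + (+0.97400)² + (+0.45900)² + (+0.16200)² + (−0.47300)² + (−1.34600)² = 3.27122
Variance = 3.27122 / 5 = 0.65424
SE* = √0.65424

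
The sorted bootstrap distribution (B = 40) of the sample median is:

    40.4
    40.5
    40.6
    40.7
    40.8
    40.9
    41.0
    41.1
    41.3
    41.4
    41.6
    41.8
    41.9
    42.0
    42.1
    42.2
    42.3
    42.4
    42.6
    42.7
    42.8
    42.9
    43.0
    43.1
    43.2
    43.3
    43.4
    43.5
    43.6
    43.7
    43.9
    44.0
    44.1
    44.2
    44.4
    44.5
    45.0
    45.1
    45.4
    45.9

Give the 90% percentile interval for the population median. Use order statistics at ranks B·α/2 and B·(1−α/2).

(40.5, 45.1)

α = 0.10; lower rank = 40 × 0.050 = 2; upper rank = 40 × 0.950 = 38.
The 2nd smallest replicate is 40.5; the 38th is 45.1.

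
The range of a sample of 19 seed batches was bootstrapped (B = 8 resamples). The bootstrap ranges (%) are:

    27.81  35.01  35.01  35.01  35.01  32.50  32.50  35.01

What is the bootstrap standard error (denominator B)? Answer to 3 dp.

Bootstrap SE is the standard deviation of the 8 replicate ranges.
Mean of replicates: (27.81 + 35.01 + 35.01 + 35.01 + 35.01 + 32.50 + 32.50 + 35.01) / 8 = 267.8600 / 8 = 33.4825
Sum of squared deviations: (−5.6725)² + (+1.5275)² + (+1.5275)² + (+1.5275)² + (+1.5275)² + (−0.9825)² + (−0.9825)² + (+1.5275)² = 45.7741
Variance = 45.7741 / 8 = 5.7218
SE* = √5.7218

SE* = 2.392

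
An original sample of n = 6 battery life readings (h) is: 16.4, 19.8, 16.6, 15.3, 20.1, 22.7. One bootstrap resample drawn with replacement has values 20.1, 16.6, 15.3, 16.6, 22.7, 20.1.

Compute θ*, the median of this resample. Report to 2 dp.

θ* = 18.35

Sorted: 15.3, 16.6, 16.6, 20.1, 20.1, 22.7
Median = average of the two middle values = 18.35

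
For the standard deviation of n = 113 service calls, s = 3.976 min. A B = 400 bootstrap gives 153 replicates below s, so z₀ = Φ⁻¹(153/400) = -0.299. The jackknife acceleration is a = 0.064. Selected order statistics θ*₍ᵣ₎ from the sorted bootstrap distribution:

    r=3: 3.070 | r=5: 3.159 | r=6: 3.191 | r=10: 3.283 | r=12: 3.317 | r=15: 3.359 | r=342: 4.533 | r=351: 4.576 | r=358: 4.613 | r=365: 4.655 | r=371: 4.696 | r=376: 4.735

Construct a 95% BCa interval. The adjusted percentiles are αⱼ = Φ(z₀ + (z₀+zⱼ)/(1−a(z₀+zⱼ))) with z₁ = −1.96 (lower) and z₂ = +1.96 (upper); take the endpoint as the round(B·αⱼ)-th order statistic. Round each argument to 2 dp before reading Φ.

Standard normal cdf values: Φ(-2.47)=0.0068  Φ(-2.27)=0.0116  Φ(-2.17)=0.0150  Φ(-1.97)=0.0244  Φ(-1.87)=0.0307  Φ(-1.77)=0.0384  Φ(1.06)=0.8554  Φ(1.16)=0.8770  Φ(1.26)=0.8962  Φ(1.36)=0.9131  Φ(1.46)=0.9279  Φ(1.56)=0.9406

Lower: z₀ + z₁ = -0.299 + (-1.960) = -2.259; 1 − a(z₀+z₁) = 1 − (0.064)(-2.259) = 1.1446; argument = -0.299 + (-2.259)/1.1446 = -2.2727 → -2.27.
α₁ = Φ(-2.27) = 0.0116; rank = round(400 × 0.0116) = 5; θ*₍5₎ = 3.159.
Upper: z₀ + z₂ = 1.661; 1 − a(z₀+z₂) = 0.8937; argument = 1.5596 → 1.56; α₂ = 0.9406; rank = 376; θ*₍376₎ = 4.735.

(3.159, 4.735)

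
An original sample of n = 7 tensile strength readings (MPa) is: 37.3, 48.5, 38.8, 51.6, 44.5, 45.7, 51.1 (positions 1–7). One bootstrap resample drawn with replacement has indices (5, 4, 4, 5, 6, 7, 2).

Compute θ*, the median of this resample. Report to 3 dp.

Resample values: 44.5, 51.6, 51.6, 44.5, 45.7, 51.1, 48.5.
Sorted: 44.5, 44.5, 45.7, 48.5, 51.1, 51.6, 51.6
Median = middle value = 48.500

θ* = 48.500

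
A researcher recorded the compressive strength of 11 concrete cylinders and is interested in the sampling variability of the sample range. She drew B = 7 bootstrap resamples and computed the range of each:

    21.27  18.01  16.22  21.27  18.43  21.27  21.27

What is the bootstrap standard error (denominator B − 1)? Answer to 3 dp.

Bootstrap SE is the standard deviation of the 7 replicate ranges.
Mean of replicates: (21.27 + 18.01 + 16.22 + 21.27 + 18.43 + 21.27 + 21.27) / 7 = 137.7400 / 7 = 19.6771
Sum of squared deviations: (+1.5929)² + (−1.6671)² + (−3.4571)² + (+1.5929)² + (−1.2471)² + (+1.5929)² + (+1.5929)² = 26.4353
Variance = 26.4353 / 6 = 4.4059
SE* = √4.4059

SE* = 2.099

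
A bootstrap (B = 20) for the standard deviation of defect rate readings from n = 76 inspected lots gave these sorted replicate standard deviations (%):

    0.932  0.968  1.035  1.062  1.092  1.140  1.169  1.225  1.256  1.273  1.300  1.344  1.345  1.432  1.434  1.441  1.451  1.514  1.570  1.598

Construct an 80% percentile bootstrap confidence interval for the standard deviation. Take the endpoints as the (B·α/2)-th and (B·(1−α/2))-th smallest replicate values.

(0.968, 1.514)

α = 0.20; lower rank = 20 × 0.100 = 2; upper rank = 20 × 0.900 = 18.
The 2nd smallest replicate is 0.968; the 18th is 1.514.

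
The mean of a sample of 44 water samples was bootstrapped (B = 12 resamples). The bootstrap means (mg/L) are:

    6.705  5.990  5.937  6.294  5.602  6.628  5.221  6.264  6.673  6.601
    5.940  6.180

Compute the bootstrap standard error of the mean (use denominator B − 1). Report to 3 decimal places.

Bootstrap SE is the standard deviation of the 12 replicate means.
Mean of replicates: (6.705 + 5.990 + 5.937 + 6.294 + 5.602 + 6.628 + 5.221 + 6.264 + 6.673 + 6.601 + 5.940 + 6.180) / 12 = 74.0350 / 12 = 6.1696
Sum of squared deviations: (+0.5354)² + (−0.1796)² + (−0.2326)² + (+0.1244)² + (−0.5676)² + (+0.4584)² + (−0.9486)² + (+0.0944)² + (+0.5034)² + (+0.4314)² + (−0.2296)² + (+0.0104)² = 2.3219
Variance = 2.3219 / 11 = 0.2111
SE* = √0.2111

SE* = 0.459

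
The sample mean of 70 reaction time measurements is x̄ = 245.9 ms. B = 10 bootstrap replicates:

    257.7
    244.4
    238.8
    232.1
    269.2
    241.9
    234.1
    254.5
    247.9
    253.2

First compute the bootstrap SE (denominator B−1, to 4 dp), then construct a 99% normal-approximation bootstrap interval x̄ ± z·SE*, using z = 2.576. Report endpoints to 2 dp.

Mean of replicates = 247.3800; sum of squared deviations = 1189.8160; SE* = √(1189.8160/9) = 11.4979
Margin = 2.576 × 11.4979 = 29.619
Interval: 245.9 ± 29.619

(216.28, 275.52)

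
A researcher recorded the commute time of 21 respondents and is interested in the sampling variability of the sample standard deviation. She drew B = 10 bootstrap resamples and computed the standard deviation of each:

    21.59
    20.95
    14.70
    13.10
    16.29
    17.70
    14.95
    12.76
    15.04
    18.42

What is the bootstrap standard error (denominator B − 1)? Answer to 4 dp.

SE* = 3.0583

Bootstrap SE is the standard deviation of the 10 replicate standard deviations.
Mean of replicates: (21.59 + 20.95 + 14.70 + 13.10 + 16.29 + 17.70 + 14.95 + 12.76 + 15.04 + 18.42) / 10 = 165.50000 / 10 = 16.55000
Sum of squared deviations: (+5.04000)² + (+4.40000)² + (−1.85000)² + (−3.45000)² + (−0.26000)² + (+1.15000)² + (−1.60000)² + (−3.79000)² + (−1.51000)² + (+1.87000)² = 84.17780
Variance = 84.17780 / 9 = 9.35309
SE* = √9.35309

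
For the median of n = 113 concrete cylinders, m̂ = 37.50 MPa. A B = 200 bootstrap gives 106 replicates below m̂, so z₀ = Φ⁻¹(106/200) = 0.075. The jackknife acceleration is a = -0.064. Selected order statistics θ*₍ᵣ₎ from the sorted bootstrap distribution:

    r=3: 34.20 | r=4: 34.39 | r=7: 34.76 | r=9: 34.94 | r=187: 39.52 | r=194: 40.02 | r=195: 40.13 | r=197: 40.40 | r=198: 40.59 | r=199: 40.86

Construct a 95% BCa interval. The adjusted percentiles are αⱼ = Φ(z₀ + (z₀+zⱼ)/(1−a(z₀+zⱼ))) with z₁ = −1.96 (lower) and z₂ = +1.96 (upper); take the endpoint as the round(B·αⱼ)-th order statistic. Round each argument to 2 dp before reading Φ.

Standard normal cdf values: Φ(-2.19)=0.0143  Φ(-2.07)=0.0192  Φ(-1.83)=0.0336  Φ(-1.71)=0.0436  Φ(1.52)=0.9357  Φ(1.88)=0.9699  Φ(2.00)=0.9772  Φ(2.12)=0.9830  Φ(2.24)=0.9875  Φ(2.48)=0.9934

Lower: z₀ + z₁ = 0.075 + (-1.960) = -1.885; 1 − a(z₀+z₁) = 1 − (-0.064)(-1.885) = 0.8794; argument = 0.075 + (-1.885)/0.8794 = -2.0686 → -2.07.
α₁ = Φ(-2.07) = 0.0192; rank = round(200 × 0.0192) = 4; θ*₍4₎ = 34.39.
Upper: z₀ + z₂ = 2.035; 1 − a(z₀+z₂) = 1.1302; argument = 1.8755 → 1.88; α₂ = 0.9699; rank = 194; θ*₍194₎ = 40.02.

(34.39, 40.02)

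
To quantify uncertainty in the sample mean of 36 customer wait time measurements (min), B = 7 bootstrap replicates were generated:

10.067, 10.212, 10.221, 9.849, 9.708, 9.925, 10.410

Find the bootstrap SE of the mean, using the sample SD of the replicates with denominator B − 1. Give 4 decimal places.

Bootstrap SE is the standard deviation of the 7 replicate means.
Mean of replicates: (10.067 + 10.212 + 10.221 + 9.849 + 9.708 + 9.925 + 10.410) / 7 = 70.39200 / 7 = 10.05600
Sum of squared deviations: (+0.01100)² + (+0.15600)² + (+0.16500)² + (−0.20700)² + (−0.34800)² + (−0.13100)² + (+0.35400)² = 0.35811
Variance = 0.35811 / 6 = 0.05969
SE* = √0.05969

SE* = 0.2443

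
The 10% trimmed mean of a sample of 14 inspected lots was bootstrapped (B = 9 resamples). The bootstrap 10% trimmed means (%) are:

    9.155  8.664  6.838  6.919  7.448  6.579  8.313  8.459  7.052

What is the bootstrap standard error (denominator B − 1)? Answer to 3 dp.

SE* = 0.941

Bootstrap SE is the standard deviation of the 9 replicate 10% trimmed means.
Mean of replicates: (9.155 + 8.664 + 6.838 + 6.919 + 7.448 + 6.579 + 8.313 + 8.459 + 7.052) / 9 = 69.4270 / 9 = 7.7141
Sum of squared deviations: (+1.4409)² + (+0.9499)² + (−0.8761)² + (−0.7951)² + (−0.2661)² + (−1.1351)² + (+0.5989)² + (+0.7449)² + (−0.6621)² = 7.0894
Variance = 7.0894 / 8 = 0.8862
SE* = √0.8862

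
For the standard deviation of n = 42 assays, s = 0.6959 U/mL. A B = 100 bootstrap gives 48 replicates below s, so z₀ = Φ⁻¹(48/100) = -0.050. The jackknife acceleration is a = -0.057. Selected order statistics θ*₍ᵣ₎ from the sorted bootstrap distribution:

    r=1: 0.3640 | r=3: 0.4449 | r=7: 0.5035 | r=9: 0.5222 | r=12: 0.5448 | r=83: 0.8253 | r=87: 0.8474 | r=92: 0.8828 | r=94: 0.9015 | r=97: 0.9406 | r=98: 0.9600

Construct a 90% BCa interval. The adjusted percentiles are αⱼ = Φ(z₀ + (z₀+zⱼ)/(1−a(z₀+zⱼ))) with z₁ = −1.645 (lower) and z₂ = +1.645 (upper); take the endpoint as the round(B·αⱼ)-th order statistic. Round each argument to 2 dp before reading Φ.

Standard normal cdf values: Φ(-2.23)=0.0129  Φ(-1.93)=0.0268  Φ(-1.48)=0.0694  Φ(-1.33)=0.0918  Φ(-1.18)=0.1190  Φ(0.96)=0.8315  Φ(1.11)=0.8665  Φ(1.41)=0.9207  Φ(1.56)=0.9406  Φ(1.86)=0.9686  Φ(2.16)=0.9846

(0.4449, 0.8828)

Lower: z₀ + z₁ = -0.050 + (-1.645) = -1.695; 1 − a(z₀+z₁) = 1 − (-0.057)(-1.695) = 0.9034; argument = -0.050 + (-1.695)/0.9034 = -1.9263 → -1.93.
α₁ = Φ(-1.93) = 0.0268; rank = round(100 × 0.0268) = 3; θ*₍3₎ = 0.4449.
Upper: z₀ + z₂ = 1.595; 1 − a(z₀+z₂) = 1.0909; argument = 1.4121 → 1.41; α₂ = 0.9207; rank = 92; θ*₍92₎ = 0.8828.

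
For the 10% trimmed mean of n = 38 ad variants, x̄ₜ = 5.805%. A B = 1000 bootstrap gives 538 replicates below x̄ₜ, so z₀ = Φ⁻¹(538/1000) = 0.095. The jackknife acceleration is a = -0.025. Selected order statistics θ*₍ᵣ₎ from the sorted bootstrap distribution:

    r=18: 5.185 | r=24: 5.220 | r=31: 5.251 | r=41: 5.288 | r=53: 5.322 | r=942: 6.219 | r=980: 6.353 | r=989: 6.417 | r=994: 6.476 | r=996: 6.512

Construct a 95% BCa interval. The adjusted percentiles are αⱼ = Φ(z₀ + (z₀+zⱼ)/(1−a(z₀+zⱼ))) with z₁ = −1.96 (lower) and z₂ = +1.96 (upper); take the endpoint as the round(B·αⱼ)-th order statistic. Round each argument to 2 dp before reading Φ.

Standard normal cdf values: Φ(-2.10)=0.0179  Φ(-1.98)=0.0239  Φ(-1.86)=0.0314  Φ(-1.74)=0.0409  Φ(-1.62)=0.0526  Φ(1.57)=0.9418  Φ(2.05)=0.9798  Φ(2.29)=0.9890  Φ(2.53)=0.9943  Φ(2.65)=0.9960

(5.251, 6.353)

Lower: z₀ + z₁ = 0.095 + (-1.960) = -1.865; 1 − a(z₀+z₁) = 1 − (-0.025)(-1.865) = 0.9534; argument = 0.095 + (-1.865)/0.9534 = -1.8612 → -1.86.
α₁ = Φ(-1.86) = 0.0314; rank = round(1000 × 0.0314) = 31; θ*₍31₎ = 5.251.
Upper: z₀ + z₂ = 2.055; 1 − a(z₀+z₂) = 1.0514; argument = 2.0496 → 2.05; α₂ = 0.9798; rank = 980; θ*₍980₎ = 6.353.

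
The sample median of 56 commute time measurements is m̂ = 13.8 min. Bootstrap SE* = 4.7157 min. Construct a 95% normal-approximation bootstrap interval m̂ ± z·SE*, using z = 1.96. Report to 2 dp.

Margin = 1.96 × 4.7157 = 9.243
Interval: 13.8 ± 9.243

(4.56, 23.04)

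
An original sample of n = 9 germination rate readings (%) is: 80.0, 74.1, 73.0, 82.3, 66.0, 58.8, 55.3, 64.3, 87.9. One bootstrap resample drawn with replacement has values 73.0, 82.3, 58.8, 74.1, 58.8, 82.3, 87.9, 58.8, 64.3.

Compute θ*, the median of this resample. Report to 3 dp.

θ* = 73.000

Sorted: 58.8, 58.8, 58.8, 64.3, 73.0, 74.1, 82.3, 82.3, 87.9
Median = middle value = 73.000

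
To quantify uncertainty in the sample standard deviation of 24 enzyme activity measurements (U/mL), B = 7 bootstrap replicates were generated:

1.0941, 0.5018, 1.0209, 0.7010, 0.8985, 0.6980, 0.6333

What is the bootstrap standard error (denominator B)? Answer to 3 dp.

SE* = 0.201

Bootstrap SE is the standard deviation of the 7 replicate standard deviations.
Mean of replicates: (1.0941 + 0.5018 + 1.0209 + 0.7010 + 0.8985 + 0.6980 + 0.6333) / 7 = 5.54760 / 7 = 0.79251
Sum of squared deviations: (+0.30159)² + (−0.29071)² + (+0.22839)² + (−0.09151)² + (+0.10599)² + (−0.09451)² + (−0.15921)² = 0.28152
Variance = 0.28152 / 7 = 0.04022
SE* = √0.04022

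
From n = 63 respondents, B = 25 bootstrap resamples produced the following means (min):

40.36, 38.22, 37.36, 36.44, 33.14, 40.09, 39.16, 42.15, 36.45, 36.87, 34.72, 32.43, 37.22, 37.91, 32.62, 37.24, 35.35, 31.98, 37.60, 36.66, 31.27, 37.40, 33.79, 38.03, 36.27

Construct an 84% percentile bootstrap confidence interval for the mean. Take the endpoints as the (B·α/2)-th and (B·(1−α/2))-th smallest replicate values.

Sorted replicates: 31.27, 31.98, 32.43, 32.62, 33.14, 33.79, 34.72, 35.35, 36.27, 36.44, 36.45, 36.66, 36.87, 37.22, 37.24, 37.36, 37.40, 37.60, 37.91, 38.03, 38.22, 39.16, 40.09, 40.36, 42.15
α = 0.16; lower rank = 25 × 0.080 = 2; upper rank = 25 × 0.920 = 23.
The 2nd smallest replicate is 31.98; the 23rd is 40.09.

(31.98, 40.09)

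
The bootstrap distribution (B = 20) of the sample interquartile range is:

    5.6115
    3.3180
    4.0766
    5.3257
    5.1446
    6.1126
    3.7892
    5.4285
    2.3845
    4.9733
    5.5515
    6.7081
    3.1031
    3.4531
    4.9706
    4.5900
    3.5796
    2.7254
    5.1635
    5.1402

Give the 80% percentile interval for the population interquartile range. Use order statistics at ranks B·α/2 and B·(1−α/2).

(2.7254, 5.6115)

Sorted replicates: 2.3845, 2.7254, 3.1031, 3.3180, 3.4531, 3.5796, 3.7892, 4.0766, 4.5900, 4.9706, 4.9733, 5.1402, 5.1446, 5.1635, 5.3257, 5.4285, 5.5515, 5.6115, 6.1126, 6.7081
α = 0.20; lower rank = 20 × 0.100 = 2; upper rank = 20 × 0.900 = 18.
The 2nd smallest replicate is 2.7254; the 18th is 5.6115.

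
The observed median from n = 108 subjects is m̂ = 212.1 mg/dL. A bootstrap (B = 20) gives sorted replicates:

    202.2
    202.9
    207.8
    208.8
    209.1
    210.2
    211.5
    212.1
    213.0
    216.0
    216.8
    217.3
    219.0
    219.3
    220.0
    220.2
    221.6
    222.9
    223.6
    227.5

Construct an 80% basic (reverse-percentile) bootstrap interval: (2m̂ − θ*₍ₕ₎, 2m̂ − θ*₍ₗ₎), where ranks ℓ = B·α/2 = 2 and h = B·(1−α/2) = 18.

Percentile endpoints at ranks 2 and 18: θ*₍2₎ = 202.9, θ*₍18₎ = 222.9.
Basic interval reflects these around m̂:
  lower = 2 × 212.1 − 222.9 = 201.3
  upper = 2 × 212.1 − 202.9 = 221.3

(201.3, 221.3)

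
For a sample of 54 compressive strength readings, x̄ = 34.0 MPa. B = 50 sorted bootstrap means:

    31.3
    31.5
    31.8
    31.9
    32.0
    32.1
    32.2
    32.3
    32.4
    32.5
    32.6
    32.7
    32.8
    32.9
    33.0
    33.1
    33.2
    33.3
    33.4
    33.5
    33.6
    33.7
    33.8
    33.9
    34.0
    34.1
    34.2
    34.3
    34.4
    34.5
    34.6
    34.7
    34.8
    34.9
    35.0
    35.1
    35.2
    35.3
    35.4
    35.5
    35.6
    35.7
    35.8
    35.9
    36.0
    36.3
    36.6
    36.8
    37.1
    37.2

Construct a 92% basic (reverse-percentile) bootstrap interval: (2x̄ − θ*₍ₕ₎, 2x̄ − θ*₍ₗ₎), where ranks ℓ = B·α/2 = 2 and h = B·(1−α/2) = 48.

(31.2, 36.5)

Percentile endpoints at ranks 2 and 48: θ*₍2₎ = 31.5, θ*₍48₎ = 36.8.
Basic interval reflects these around x̄:
  lower = 2 × 34.0 − 36.8 = 31.2
  upper = 2 × 34.0 − 31.5 = 36.5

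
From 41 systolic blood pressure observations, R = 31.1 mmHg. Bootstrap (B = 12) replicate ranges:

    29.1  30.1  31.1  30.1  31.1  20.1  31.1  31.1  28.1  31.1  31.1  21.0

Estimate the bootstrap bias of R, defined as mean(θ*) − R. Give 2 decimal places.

mean(θ*) = (29.1 + 30.1 + 31.1 + 30.1 + 31.1 + 20.1 + 31.1 + 31.1 + 28.1 + 31.1 + 31.1 + 21.0) / 12 = 28.758
bias = 28.758 − 31.1

bias = −2.34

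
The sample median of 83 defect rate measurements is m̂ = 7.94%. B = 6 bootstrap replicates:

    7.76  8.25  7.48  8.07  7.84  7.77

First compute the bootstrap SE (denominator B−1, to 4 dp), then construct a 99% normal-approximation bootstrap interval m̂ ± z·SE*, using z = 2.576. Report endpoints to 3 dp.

Mean of replicates = 7.8617; sum of squared deviations = 0.3591; SE* = √(0.3591/5) = 0.2680
Margin = 2.576 × 0.2680 = 0.6904
Interval: 7.94 ± 0.6904

(7.250, 8.630)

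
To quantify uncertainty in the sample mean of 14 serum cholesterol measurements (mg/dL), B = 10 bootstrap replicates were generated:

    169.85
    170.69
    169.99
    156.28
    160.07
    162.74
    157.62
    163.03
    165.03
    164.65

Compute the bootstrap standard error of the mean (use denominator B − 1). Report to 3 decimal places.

SE* = 5.106

Bootstrap SE is the standard deviation of the 10 replicate means.
Mean of replicates: (169.85 + 170.69 + 169.99 + 156.28 + 160.07 + 162.74 + 157.62 + 163.03 + 165.03 + 164.65) / 10 = 1639.9500 / 10 = 163.9950
Sum of squared deviations: (+5.8550)² + (+6.6950)² + (+5.9950)² + (−7.7150)² + (−3.9250)² + (−1.2550)² + (−6.3750)² + (−0.9650)² + (+1.0350)² + (+0.6550)² = 234.6180
Variance = 234.6180 / 9 = 26.0687
SE* = √26.0687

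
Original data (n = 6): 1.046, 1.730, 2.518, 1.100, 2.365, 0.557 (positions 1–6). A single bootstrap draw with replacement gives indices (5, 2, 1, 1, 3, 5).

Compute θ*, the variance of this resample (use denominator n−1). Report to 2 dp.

Resample values: 2.365, 1.730, 1.046, 1.046, 2.518, 2.365.
Mean = 1.8450; sum of squared deviations = 2.2838
s² = 2.2838 / 5 = 0.4568

θ* = 0.46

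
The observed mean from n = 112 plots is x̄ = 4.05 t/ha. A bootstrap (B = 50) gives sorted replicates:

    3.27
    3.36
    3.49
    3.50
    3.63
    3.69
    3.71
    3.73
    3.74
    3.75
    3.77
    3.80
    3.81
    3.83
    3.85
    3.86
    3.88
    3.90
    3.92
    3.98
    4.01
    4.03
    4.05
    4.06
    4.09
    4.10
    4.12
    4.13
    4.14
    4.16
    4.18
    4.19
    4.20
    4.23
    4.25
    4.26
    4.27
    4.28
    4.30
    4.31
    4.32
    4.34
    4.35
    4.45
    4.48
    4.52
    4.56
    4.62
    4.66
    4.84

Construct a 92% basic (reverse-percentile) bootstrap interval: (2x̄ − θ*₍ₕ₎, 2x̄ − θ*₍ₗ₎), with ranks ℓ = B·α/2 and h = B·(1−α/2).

(3.48, 4.74)

Percentile endpoints at ranks 2 and 48: θ*₍2₎ = 3.36, θ*₍48₎ = 4.62.
Basic interval reflects these around x̄:
  lower = 2 × 4.05 − 4.62 = 3.48
  upper = 2 × 4.05 − 3.36 = 4.74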